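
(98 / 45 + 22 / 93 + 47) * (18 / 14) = 68933 / 1085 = 63.53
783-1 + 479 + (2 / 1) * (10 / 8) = 1263.50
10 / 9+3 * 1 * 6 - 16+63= 595 / 9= 66.11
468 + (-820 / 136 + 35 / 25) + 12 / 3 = 79453 / 170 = 467.37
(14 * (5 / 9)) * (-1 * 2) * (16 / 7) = -320 / 9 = -35.56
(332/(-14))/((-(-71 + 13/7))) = -83/242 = -0.34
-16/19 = -0.84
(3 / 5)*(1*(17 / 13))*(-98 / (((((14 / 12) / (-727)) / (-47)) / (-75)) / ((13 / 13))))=2195699940 / 13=168899995.38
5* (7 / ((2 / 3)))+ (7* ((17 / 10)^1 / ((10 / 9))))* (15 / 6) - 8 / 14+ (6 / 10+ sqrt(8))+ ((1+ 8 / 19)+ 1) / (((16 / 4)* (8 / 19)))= 2* sqrt(2)+ 9043 / 112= 83.57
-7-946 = -953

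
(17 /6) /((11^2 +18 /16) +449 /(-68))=1156 /47133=0.02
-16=-16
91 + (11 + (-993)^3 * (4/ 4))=-979146555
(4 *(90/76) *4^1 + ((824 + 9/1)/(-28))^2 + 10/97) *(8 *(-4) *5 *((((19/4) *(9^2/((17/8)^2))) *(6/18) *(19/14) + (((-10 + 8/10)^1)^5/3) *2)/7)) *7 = 6350521767.37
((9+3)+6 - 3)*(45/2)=675/2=337.50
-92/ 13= -7.08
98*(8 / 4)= 196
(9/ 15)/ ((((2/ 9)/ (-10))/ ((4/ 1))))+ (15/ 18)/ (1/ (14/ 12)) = -3853/ 36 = -107.03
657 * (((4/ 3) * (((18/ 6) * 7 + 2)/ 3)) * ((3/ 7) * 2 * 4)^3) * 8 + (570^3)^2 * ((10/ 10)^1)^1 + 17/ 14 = 34296447251165411.92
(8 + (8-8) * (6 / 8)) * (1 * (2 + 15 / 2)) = 76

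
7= 7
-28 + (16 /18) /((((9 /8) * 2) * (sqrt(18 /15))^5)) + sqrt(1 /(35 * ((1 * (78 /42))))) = -28 + sqrt(65) /65 + 100 * sqrt(30) /2187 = -27.63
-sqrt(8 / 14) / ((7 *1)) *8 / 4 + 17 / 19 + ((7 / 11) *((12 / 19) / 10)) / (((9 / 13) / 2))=0.79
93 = 93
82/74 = 41/37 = 1.11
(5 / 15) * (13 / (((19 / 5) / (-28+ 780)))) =48880 / 57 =857.54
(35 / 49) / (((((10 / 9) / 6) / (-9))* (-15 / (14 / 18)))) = 9 / 5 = 1.80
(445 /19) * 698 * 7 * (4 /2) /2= 2174270 /19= 114435.26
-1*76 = -76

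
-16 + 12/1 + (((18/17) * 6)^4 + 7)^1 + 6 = 136800585/83521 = 1637.92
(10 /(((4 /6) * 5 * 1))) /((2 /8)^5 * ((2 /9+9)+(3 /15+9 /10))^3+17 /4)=2239488000 /3974373089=0.56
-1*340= -340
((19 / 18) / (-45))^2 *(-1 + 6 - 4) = 361 / 656100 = 0.00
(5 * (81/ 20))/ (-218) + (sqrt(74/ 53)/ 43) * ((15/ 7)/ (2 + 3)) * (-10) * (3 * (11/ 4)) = -495 * sqrt(3922)/ 31906 - 81/ 872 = -1.06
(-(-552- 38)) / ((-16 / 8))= -295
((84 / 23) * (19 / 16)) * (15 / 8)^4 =20199375 / 376832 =53.60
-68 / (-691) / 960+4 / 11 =663547 / 1824240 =0.36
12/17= 0.71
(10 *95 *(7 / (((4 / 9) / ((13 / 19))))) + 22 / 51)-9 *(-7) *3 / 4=2098177 / 204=10285.18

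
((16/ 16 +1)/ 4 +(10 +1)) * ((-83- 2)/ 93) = -1955/ 186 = -10.51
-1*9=-9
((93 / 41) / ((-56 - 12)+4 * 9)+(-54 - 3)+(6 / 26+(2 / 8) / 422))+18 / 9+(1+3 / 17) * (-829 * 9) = -540370398487 / 61179872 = -8832.49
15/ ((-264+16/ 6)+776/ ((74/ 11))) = -1665/ 16204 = -0.10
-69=-69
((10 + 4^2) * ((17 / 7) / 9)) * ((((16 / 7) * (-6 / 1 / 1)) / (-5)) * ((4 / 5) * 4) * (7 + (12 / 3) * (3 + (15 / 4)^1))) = 2093.70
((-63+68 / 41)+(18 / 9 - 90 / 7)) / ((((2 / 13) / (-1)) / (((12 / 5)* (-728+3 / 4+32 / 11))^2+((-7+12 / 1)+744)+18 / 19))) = 23400186415675914 / 16495325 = 1418595051.37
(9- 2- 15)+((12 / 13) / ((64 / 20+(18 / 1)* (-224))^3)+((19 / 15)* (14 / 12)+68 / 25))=-22726916333599639 / 5977271975500800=-3.80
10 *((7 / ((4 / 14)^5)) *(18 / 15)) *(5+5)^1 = 1764735 / 4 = 441183.75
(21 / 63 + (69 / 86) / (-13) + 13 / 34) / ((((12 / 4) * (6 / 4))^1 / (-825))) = -10254200 / 85527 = -119.89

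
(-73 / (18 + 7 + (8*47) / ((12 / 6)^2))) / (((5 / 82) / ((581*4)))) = -1987352 / 85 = -23380.61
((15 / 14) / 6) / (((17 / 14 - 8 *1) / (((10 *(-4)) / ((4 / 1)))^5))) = 50000 / 19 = 2631.58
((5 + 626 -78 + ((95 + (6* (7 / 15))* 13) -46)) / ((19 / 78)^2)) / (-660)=-85176 / 5225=-16.30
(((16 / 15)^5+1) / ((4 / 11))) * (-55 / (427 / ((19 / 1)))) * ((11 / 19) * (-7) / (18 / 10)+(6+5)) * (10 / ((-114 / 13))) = 1063621189202 / 6653674125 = 159.85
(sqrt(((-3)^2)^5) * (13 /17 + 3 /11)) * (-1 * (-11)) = 47142 /17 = 2773.06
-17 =-17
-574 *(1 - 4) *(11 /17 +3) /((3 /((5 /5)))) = 2093.41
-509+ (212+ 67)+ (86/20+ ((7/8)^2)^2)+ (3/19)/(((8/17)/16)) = -219.75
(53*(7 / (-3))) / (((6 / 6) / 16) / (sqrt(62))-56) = 5936*sqrt(62) / 149323773 + 329756672 / 149323773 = 2.21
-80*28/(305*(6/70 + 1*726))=-15680/1550193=-0.01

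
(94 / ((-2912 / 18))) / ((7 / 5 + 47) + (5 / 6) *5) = -6345 / 574028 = -0.01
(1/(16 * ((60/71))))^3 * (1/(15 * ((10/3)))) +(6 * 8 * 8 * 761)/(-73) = -12927054617072497/3229286400000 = -4003.07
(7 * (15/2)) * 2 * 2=210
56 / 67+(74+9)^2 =6889.84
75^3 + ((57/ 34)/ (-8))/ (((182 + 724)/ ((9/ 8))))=277235999829/ 657152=421875.00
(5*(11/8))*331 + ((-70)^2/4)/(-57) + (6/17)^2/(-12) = 297057397/131784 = 2254.12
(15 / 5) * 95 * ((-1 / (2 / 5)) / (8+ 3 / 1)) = -1425 / 22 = -64.77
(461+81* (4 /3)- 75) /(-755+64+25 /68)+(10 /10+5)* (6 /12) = 107297 /46963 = 2.28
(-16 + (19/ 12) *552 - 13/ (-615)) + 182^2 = 20898943/ 615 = 33982.02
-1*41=-41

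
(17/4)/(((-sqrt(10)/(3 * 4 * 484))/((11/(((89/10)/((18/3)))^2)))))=-97748640 * sqrt(10)/7921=-39023.90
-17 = -17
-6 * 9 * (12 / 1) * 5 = -3240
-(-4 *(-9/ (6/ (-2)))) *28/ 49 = 48/ 7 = 6.86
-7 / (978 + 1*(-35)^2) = -7 / 2203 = -0.00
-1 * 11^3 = -1331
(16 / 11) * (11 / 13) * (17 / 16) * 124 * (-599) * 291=-367443372 / 13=-28264874.77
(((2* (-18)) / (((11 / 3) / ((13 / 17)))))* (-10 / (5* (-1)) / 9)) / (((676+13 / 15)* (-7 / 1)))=360 / 1022329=0.00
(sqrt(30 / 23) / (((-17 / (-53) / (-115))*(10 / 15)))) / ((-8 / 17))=795*sqrt(690) / 16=1305.18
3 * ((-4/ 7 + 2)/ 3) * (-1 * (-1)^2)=-1.43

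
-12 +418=406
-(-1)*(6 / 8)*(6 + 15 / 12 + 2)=6.94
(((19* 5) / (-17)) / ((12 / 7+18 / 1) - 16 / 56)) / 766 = -665 / 1770992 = -0.00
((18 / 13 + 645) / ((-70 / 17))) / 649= -142851 / 590590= -0.24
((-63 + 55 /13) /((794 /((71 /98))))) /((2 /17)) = -230537 /505778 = -0.46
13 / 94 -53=-4969 / 94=-52.86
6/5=1.20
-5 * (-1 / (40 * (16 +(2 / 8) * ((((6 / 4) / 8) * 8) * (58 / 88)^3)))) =85184 / 10976719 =0.01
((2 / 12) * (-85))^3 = -614125 / 216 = -2843.17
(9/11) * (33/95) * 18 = 486/95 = 5.12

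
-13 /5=-2.60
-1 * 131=-131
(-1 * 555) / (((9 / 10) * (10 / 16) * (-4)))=740 / 3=246.67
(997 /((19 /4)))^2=15904144 /361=44055.80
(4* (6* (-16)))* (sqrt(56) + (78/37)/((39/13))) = -768* sqrt(14) - 9984/37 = -3143.43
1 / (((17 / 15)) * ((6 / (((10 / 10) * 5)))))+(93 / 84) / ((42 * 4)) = 59327 / 79968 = 0.74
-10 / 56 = -5 / 28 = -0.18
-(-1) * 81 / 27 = 3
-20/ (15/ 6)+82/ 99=-710/ 99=-7.17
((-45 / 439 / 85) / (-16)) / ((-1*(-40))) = 9 / 4776320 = 0.00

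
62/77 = 0.81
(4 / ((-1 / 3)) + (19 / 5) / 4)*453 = -100113 / 20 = -5005.65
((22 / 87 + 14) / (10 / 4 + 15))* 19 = 9424 / 609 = 15.47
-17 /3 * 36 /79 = -204 /79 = -2.58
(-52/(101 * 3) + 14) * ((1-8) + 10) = 4190/101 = 41.49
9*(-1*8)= -72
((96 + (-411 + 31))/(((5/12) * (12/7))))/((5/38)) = -75544/25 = -3021.76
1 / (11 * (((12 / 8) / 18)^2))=144 / 11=13.09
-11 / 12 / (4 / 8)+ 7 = 31 / 6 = 5.17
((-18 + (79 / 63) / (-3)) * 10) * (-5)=174050 / 189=920.90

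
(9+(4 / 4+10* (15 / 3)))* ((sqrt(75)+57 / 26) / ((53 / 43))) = 73530 / 689+12900* sqrt(3) / 53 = 528.29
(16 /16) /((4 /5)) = 5 /4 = 1.25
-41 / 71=-0.58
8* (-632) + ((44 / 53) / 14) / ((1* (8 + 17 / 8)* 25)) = -3798446224 / 751275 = -5056.00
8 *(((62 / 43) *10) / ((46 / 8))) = 19840 / 989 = 20.06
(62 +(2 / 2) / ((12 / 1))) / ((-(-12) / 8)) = 745 / 18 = 41.39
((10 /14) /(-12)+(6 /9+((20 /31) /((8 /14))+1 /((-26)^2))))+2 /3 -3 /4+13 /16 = 4342355 /1760304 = 2.47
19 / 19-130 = -129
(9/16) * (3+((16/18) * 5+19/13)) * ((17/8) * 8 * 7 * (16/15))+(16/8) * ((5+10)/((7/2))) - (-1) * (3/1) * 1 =647.46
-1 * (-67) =67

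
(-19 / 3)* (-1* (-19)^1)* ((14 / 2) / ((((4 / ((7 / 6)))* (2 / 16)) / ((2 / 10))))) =-17689 / 45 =-393.09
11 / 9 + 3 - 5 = -7 / 9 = -0.78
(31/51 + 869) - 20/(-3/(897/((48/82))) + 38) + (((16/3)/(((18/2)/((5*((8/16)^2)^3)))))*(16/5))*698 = 103964151316/106905231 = 972.49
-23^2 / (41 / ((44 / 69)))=-1012 / 123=-8.23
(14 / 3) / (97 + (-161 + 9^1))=-14 / 165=-0.08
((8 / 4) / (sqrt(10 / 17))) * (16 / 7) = 16 * sqrt(170) / 35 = 5.96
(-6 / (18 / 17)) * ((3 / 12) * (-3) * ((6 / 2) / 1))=51 / 4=12.75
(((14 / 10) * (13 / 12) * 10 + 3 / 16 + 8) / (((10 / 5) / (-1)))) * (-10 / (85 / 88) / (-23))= -12331 / 2346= -5.26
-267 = -267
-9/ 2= -4.50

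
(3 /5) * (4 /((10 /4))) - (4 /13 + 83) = -82.35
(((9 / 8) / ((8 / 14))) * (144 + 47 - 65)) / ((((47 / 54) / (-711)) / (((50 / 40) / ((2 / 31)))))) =-11809898415 / 3008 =-3926163.04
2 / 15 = 0.13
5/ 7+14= 103/ 7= 14.71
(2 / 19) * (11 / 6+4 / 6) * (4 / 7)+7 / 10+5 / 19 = 1481 / 1330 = 1.11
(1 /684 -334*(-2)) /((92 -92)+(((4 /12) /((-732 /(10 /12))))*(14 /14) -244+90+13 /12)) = -4519734 /1034645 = -4.37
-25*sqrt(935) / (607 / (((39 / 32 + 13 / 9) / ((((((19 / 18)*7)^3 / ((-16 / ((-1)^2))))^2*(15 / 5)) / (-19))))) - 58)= 0.03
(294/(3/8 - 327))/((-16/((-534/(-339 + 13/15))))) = 0.09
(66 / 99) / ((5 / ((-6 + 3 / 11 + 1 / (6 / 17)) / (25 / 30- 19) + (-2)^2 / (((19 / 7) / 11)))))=248614 / 113905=2.18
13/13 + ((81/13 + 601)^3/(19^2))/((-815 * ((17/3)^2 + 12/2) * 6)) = -516162817711/221711891765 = -2.33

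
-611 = -611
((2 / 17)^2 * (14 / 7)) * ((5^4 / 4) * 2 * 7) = 17500 / 289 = 60.55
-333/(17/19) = -6327/17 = -372.18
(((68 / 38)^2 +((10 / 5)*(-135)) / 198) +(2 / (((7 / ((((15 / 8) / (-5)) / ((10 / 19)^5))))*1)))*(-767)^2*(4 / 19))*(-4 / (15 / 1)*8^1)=913321840791097 / 1302984375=700946.12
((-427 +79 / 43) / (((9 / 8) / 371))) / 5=-18086992 / 645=-28041.85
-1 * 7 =-7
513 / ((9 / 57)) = 3249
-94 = -94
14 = 14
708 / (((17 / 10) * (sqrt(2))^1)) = 3540 * sqrt(2) / 17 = 294.49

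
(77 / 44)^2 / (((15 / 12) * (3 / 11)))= 8.98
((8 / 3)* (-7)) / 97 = -56 / 291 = -0.19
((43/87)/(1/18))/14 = 129/203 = 0.64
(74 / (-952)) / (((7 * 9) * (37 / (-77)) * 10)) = 11 / 42840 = 0.00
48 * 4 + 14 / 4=391 / 2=195.50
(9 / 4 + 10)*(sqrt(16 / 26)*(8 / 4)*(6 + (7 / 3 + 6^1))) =2107*sqrt(26) / 39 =275.48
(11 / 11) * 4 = 4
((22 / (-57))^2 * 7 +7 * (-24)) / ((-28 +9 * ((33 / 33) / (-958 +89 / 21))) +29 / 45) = 13580763595 / 2225944411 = 6.10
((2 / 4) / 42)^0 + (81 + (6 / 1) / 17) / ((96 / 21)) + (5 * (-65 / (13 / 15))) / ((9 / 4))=-241325 / 1632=-147.87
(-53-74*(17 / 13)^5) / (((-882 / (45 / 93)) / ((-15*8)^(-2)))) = 13860883 / 1082868608640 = 0.00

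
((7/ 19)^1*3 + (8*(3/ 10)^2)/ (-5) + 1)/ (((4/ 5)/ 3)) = 6987/ 950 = 7.35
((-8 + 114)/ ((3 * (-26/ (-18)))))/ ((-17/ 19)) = -6042/ 221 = -27.34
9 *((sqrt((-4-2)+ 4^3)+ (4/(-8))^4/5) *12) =27/20+ 108 *sqrt(58) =823.85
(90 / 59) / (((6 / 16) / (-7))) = -1680 / 59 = -28.47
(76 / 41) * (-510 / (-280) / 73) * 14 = 1938 / 2993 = 0.65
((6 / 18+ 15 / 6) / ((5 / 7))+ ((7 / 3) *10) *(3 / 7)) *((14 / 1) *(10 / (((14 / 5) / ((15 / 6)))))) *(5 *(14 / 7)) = 52375 / 3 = 17458.33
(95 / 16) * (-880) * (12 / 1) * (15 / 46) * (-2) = 940500 / 23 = 40891.30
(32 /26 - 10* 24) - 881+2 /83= -1208205 /1079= -1119.75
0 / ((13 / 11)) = 0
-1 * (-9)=9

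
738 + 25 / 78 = 57589 / 78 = 738.32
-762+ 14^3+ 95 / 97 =1982.98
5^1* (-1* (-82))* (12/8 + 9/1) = 4305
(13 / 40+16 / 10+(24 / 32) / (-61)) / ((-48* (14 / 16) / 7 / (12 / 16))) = -4667 / 19520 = -0.24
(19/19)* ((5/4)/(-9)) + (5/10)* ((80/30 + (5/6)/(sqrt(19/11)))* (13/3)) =65* sqrt(209)/684 + 203/36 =7.01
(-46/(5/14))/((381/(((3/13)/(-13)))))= 644/107315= 0.01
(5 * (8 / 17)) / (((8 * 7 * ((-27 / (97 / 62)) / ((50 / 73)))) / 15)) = -60625 / 2423673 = -0.03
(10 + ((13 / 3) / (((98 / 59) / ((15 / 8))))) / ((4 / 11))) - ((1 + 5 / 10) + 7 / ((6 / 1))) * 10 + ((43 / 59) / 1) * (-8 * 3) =-20.71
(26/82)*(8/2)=52/41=1.27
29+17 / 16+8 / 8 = 497 / 16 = 31.06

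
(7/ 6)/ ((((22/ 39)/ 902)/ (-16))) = -29848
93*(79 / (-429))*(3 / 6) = -8.56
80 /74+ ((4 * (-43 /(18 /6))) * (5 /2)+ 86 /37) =-139.93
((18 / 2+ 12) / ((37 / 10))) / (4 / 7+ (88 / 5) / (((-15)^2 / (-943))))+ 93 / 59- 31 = -18560062633 / 629127502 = -29.50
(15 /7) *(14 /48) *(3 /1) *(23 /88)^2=7935 /61952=0.13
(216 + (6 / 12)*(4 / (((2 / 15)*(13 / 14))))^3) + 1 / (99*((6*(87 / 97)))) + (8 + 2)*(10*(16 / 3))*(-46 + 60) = 2786623636165 / 113536566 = 24543.84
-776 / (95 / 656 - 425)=509056 / 278705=1.83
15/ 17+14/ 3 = 283/ 51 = 5.55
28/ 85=0.33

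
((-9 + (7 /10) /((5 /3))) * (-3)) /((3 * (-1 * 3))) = -143 /50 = -2.86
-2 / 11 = -0.18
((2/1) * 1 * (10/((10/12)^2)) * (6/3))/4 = 72/5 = 14.40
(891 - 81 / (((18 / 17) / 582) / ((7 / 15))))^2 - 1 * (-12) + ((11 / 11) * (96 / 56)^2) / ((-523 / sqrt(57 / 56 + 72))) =9886722924 / 25 - 36 * sqrt(57246) / 179389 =395468916.91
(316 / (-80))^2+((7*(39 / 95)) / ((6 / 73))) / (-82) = 4728879 / 311600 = 15.18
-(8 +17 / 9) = -89 / 9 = -9.89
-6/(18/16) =-16/3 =-5.33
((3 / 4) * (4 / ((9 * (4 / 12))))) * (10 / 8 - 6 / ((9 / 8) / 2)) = -113 / 12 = -9.42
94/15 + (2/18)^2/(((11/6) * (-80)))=74447/11880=6.27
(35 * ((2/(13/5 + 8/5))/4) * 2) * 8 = 200/3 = 66.67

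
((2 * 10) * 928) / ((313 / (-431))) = -7999360 / 313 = -25557.06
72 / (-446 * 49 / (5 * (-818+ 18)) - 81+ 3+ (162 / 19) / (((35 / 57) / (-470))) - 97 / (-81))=-81648000 / 7481706391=-0.01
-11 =-11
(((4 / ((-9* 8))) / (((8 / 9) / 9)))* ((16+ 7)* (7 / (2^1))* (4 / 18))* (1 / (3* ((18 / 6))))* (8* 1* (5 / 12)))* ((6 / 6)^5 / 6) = -805 / 1296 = -0.62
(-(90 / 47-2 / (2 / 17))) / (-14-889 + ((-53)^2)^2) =709 / 370810166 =0.00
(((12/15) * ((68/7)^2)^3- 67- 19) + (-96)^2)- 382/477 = 191200744994452/280592865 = 681416.99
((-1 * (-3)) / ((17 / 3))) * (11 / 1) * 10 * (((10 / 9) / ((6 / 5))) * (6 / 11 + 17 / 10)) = 6175 / 51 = 121.08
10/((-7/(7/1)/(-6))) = 60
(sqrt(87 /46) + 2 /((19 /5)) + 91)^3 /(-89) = -242075385593 /28080746 - 417360105*sqrt(4002) /67984964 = -9009.05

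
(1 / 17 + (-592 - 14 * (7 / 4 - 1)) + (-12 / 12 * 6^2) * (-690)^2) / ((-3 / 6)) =582766883 / 17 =34280404.88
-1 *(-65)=65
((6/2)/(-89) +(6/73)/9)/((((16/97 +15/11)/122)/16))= -997653536/31789821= -31.38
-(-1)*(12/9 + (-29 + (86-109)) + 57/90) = -1501/30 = -50.03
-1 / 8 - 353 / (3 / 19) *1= -53659 / 24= -2235.79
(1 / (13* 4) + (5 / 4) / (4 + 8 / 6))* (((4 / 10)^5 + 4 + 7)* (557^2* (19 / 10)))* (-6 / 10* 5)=-128385066024261 / 26000000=-4937887.15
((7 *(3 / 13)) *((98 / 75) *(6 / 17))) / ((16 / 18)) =0.84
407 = 407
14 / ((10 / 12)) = 84 / 5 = 16.80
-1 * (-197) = 197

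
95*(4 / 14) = 190 / 7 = 27.14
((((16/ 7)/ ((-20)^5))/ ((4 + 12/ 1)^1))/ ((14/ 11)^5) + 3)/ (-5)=-36141772638949/ 60236288000000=-0.60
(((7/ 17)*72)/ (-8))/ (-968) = 0.00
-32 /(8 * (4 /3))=-3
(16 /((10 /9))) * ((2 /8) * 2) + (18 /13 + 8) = 1078 /65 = 16.58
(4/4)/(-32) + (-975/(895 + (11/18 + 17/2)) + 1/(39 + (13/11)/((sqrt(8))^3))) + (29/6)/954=-2914040529222949/2700811923117984 - 176 * sqrt(2)/7248371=-1.08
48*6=288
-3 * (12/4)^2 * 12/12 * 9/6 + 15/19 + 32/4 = -1205/38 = -31.71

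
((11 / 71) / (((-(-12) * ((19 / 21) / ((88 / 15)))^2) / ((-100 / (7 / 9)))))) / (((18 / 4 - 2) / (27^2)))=-2608163712 / 128155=-20351.63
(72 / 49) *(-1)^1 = -1.47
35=35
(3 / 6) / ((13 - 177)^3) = -0.00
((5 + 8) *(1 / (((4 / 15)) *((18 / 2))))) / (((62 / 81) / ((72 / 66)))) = 5265 / 682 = 7.72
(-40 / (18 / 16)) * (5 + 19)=-2560 / 3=-853.33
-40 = -40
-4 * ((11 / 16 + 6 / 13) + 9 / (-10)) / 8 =-259 / 2080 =-0.12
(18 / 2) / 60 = 3 / 20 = 0.15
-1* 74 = -74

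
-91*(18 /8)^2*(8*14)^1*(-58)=2992626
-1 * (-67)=67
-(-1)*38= 38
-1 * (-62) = 62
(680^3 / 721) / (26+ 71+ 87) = 39304000 / 16583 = 2370.14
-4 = -4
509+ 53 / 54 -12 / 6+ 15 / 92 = 1262231 / 2484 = 508.14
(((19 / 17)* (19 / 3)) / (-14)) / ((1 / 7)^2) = -2527 / 102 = -24.77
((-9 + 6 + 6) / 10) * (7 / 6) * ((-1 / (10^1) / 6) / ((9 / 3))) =-0.00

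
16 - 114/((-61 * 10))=4937/305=16.19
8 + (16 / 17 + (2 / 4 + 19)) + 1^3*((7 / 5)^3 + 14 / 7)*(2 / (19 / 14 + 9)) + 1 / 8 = 72673769 / 2465000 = 29.48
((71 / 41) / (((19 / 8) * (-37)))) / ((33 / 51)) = -9656 / 317053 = -0.03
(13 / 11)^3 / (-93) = -2197 / 123783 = -0.02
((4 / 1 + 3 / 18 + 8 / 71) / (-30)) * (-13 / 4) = 0.46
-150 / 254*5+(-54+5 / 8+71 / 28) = -382569 / 7112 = -53.79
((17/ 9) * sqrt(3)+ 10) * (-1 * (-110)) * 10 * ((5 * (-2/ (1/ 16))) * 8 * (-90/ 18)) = 119680000 * sqrt(3)/ 9+ 70400000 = 93432426.74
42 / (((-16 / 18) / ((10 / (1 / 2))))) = -945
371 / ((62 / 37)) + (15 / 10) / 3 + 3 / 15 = 34426 / 155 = 222.10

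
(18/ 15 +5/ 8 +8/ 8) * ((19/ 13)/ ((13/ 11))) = 23617/ 6760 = 3.49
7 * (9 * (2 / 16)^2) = 0.98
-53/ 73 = -0.73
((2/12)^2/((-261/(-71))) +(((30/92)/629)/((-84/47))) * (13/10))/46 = 27325157/175080328416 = 0.00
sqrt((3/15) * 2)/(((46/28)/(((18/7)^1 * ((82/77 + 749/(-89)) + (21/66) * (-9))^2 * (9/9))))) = 176397480009 * sqrt(10)/5400815035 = 103.28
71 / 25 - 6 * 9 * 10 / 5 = -2629 / 25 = -105.16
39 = 39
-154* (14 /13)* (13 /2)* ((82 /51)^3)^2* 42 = -782222.15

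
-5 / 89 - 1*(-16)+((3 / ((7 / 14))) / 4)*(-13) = -633 / 178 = -3.56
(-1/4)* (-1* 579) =579/4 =144.75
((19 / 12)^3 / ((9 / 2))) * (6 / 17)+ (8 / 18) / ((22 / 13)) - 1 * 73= -17552599 / 242352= -72.43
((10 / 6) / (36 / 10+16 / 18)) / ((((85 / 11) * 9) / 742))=20405 / 5151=3.96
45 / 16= 2.81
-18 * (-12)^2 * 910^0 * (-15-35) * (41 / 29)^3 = 8932161600 / 24389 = 366237.30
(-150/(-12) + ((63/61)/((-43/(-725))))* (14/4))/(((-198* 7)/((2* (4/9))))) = -0.05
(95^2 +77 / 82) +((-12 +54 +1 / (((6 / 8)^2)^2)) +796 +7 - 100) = 64919569 / 6642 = 9774.10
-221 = -221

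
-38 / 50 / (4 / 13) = -247 / 100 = -2.47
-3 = -3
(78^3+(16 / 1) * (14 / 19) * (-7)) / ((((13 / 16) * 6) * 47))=72119360 / 34827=2070.79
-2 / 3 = -0.67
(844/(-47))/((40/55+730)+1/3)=-27852/1133875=-0.02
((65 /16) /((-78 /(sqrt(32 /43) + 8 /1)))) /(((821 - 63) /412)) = -515 /2274 - 515 * sqrt(86) /195564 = -0.25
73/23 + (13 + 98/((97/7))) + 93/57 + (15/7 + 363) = 115728057/296723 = 390.02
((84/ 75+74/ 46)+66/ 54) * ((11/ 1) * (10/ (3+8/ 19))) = 8546428/ 67275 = 127.04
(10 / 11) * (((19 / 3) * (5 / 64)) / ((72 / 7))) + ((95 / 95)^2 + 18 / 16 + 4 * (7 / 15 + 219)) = 334554257 / 380160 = 880.04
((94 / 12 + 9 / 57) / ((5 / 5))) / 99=0.08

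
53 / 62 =0.85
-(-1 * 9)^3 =729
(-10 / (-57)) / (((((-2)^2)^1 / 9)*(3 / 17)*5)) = 17 / 38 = 0.45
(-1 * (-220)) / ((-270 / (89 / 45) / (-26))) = 50908 / 1215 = 41.90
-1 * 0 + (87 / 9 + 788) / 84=2393 / 252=9.50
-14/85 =-0.16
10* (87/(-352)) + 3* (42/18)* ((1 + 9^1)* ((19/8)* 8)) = 233645/176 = 1327.53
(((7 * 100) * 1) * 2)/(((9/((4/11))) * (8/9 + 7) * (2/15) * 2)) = 21000/781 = 26.89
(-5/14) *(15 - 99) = 30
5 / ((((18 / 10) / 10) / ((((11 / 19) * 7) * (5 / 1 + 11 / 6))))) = 394625 / 513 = 769.25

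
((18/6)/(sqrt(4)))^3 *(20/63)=1.07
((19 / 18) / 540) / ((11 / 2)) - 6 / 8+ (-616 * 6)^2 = 182571449821 / 13365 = 13660415.25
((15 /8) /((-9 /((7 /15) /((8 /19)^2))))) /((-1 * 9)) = 2527 /41472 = 0.06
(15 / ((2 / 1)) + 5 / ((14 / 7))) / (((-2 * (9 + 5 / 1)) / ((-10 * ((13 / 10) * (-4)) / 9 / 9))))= -130 / 567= -0.23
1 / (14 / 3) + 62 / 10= 449 / 70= 6.41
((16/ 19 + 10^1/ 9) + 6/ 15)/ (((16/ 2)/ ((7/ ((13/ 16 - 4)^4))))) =115376128/ 5784246855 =0.02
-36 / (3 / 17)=-204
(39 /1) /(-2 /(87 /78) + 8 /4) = 377 /2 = 188.50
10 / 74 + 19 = 708 / 37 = 19.14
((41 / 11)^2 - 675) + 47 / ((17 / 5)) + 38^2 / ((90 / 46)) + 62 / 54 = 25522582 / 277695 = 91.91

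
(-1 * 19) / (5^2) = -19 / 25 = -0.76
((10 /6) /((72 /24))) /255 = 1 /459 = 0.00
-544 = -544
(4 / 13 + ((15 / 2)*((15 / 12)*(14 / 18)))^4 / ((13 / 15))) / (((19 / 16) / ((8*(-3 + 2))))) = -4689895493 / 213408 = -21976.19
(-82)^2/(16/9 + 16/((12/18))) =15129/58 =260.84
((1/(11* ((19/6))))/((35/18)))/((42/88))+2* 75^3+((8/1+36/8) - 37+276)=7857654253/9310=844001.53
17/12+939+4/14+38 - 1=82127/84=977.70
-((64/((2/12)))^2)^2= -21743271936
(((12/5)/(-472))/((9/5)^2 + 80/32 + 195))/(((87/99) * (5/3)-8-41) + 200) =-1485/8938410202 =-0.00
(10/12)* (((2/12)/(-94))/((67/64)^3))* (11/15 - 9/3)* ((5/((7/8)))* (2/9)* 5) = 445644800/24045099561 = 0.02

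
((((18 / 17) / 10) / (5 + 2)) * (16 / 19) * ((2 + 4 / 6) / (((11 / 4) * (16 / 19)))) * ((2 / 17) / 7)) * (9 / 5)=1728 / 3894275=0.00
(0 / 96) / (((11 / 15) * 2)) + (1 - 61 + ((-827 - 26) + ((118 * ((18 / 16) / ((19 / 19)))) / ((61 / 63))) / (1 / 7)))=11399 / 244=46.72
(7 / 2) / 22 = 7 / 44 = 0.16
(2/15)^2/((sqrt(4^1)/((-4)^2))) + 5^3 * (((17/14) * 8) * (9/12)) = 1434599/1575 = 910.86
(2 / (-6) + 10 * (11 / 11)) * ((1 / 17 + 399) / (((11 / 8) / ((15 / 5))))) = 1573888 / 187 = 8416.51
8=8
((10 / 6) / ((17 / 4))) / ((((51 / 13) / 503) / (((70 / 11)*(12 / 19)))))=36618400 / 181203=202.08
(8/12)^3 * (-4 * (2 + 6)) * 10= -2560/27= -94.81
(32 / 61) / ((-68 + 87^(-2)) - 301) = -7569 / 5324080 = -0.00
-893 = -893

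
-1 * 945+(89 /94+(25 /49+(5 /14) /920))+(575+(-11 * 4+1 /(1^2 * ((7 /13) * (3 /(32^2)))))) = 562815955 /2542512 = 221.36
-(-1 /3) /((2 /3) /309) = 309 /2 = 154.50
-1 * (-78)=78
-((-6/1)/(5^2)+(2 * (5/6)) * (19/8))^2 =-4977361/360000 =-13.83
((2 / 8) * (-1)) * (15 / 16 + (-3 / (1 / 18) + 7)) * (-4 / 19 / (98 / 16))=-0.40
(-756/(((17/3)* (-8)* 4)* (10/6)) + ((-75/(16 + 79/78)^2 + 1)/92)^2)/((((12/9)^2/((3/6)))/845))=16045692818574136887/26989980688228864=594.51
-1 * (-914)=914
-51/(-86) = 51/86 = 0.59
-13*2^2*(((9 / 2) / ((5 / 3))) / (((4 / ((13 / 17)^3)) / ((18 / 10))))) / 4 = -6940323 / 982600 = -7.06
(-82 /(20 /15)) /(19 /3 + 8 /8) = -369 /44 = -8.39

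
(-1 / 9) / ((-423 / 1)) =1 / 3807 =0.00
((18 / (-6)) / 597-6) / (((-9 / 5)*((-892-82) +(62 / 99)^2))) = -1301355 / 379784734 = -0.00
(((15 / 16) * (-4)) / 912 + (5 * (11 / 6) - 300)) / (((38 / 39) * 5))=-2758535 / 46208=-59.70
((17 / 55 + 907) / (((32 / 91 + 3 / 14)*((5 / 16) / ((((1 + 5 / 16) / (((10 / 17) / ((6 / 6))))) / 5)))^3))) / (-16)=-103308010227513 / 354062500000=-291.78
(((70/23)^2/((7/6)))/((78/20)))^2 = 196000000/47293129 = 4.14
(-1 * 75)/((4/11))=-206.25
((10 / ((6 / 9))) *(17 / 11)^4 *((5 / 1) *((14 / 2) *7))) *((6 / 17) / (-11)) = -108331650 / 161051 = -672.65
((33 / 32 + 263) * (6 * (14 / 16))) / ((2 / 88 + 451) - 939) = -2.84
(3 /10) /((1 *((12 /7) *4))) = 7 /160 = 0.04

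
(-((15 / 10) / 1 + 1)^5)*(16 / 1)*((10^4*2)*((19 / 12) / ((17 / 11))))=-1632812500 / 51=-32015931.37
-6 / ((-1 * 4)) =3 / 2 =1.50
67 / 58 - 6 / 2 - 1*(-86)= 4881 / 58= 84.16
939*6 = 5634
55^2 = 3025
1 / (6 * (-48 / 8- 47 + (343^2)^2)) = 1 / 83047722888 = 0.00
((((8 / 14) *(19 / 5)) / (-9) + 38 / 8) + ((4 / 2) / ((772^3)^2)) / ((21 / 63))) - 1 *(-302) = 10219442607442182682033 / 33341440559131514880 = 306.51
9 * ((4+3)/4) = 63/4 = 15.75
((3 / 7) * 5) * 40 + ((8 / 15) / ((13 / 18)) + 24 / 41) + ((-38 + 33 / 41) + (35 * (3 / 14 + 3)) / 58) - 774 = -1562863909 / 2163980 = -722.22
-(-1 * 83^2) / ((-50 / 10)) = -6889 / 5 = -1377.80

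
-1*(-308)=308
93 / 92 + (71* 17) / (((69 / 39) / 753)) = 513710.71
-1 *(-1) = 1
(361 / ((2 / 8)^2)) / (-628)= -1444 / 157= -9.20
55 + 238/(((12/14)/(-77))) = -63976/3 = -21325.33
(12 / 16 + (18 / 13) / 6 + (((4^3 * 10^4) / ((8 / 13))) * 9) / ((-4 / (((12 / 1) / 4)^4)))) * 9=-88704719541 / 52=-1705859991.17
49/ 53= 0.92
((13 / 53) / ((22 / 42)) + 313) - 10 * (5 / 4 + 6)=280969 / 1166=240.97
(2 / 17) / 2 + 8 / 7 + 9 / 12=929 / 476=1.95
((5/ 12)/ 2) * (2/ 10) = 1/ 24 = 0.04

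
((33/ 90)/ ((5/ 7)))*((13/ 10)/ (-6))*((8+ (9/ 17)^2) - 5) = -79079/ 216750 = -0.36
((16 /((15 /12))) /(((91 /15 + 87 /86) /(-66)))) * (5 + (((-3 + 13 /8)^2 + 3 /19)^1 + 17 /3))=-1517.57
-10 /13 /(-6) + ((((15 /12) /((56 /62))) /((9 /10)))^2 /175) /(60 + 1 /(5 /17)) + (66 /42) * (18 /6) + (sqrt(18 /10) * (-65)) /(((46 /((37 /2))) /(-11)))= 35485395353 /7327599552 + 15873 * sqrt(5) /92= 390.64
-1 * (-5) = 5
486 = 486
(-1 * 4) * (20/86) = -40/43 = -0.93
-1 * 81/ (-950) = 0.09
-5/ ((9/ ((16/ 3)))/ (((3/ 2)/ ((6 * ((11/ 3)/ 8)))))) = -160/ 99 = -1.62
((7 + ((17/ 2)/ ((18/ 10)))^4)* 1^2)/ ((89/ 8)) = 52935457/ 1167858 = 45.33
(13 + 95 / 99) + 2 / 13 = 18164 / 1287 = 14.11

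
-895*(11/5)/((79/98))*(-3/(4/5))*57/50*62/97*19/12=3239156613/306520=10567.52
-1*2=-2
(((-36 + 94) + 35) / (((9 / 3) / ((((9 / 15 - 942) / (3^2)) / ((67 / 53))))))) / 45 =-859289 / 15075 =-57.00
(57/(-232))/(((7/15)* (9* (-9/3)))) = 95/4872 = 0.02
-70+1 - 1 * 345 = -414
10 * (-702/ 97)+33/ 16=-109119/ 1552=-70.31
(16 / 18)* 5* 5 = 200 / 9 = 22.22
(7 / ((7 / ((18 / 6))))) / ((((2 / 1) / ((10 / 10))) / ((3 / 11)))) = 9 / 22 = 0.41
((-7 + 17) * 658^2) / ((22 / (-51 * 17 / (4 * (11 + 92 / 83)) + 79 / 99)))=-3365855.54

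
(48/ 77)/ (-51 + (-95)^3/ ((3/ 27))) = -8/ 99027467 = -0.00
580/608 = 145/152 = 0.95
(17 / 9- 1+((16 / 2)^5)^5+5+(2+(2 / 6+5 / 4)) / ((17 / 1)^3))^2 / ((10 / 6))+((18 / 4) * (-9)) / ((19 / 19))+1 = 44647575402964050729011837946598149707541631258939167601 / 52137149040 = 856348615623575928635238600000000000000000000.00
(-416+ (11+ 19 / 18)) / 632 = -7271 / 11376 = -0.64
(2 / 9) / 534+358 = 860275 / 2403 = 358.00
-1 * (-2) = 2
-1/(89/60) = -60/89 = -0.67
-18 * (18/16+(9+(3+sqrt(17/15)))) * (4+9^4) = -6203925/4- 7878 * sqrt(255) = -1676782.82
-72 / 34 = -36 / 17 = -2.12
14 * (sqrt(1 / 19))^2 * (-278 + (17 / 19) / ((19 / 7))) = -1403346 / 6859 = -204.60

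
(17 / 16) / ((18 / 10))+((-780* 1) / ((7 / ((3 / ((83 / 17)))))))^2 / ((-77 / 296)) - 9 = -67481757152167 / 3742876368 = -18029.38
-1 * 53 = -53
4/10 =2/5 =0.40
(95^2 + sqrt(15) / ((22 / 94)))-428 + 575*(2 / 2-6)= 5738.55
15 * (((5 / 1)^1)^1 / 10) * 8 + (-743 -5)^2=559564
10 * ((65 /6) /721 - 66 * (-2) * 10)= 28551925 /2163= 13200.15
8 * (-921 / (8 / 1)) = -921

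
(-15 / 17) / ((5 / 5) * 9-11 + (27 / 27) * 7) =-3 / 17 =-0.18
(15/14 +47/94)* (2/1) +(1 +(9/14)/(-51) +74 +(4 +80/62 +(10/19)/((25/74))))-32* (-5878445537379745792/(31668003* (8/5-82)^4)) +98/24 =542479292360131213917738371/3813673929678275933340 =142245.85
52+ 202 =254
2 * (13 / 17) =26 / 17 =1.53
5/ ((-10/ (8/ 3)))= -4/ 3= -1.33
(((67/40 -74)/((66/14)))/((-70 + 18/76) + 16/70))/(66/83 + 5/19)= 386133181/1852209468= 0.21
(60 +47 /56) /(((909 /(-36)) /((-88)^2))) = -13191904 /707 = -18658.99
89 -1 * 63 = 26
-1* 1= -1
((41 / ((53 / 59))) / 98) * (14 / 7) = 2419 / 2597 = 0.93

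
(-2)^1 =-2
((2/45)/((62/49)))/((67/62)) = 98/3015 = 0.03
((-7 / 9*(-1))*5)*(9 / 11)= 35 / 11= 3.18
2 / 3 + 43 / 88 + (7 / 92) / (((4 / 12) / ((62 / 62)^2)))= 8401 / 6072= 1.38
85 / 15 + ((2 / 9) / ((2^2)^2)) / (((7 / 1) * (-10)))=28559 / 5040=5.67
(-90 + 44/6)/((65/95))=-4712/39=-120.82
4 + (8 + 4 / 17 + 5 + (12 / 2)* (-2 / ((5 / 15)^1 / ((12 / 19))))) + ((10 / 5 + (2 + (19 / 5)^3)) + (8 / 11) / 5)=23767752 / 444125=53.52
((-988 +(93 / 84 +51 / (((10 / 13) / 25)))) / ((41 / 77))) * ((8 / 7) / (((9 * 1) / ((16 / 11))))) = 200288 / 861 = 232.62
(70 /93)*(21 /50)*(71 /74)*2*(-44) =-153076 /5735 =-26.69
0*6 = 0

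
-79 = -79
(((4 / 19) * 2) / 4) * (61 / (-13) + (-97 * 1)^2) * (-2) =-489024 / 247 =-1979.85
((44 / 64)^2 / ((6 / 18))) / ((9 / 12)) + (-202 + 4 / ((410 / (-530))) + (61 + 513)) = 368.72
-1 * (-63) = 63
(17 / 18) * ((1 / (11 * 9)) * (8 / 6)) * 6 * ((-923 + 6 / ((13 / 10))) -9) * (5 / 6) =-186320 / 3159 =-58.98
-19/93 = -0.20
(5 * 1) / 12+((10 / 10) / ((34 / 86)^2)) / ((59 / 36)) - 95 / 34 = 312313 / 204612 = 1.53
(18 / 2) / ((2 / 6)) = 27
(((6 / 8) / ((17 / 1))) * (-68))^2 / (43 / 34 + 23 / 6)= 459 / 260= 1.77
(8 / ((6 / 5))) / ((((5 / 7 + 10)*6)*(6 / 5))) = 7 / 81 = 0.09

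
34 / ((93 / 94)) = 3196 / 93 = 34.37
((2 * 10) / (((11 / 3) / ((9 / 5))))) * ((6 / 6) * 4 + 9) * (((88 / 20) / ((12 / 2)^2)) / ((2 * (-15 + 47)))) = 39 / 160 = 0.24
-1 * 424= -424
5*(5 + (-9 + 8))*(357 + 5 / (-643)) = 4590920 / 643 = 7139.84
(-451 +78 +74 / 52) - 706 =-28017 / 26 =-1077.58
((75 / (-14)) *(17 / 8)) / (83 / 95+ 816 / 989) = -119792625 / 17875984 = -6.70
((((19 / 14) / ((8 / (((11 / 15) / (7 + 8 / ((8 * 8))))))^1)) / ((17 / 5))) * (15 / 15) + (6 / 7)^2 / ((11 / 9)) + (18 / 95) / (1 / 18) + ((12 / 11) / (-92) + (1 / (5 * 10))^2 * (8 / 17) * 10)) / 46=36099339421 / 414437908500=0.09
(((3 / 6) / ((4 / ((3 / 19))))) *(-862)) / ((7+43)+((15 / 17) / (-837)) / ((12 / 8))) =-18398097 / 54069440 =-0.34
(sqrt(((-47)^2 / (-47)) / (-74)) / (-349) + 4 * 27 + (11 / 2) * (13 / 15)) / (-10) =-3383 / 300 + sqrt(3478) / 258260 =-11.28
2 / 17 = 0.12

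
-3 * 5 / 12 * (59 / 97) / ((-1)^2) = -295 / 388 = -0.76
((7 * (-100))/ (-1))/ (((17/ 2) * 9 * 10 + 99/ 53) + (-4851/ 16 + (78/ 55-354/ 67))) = 2187416000/ 1436866773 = 1.52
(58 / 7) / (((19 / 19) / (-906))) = -52548 / 7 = -7506.86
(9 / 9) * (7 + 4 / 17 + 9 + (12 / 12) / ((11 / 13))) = 3257 / 187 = 17.42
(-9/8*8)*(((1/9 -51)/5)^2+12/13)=-2751232/2925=-940.59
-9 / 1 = -9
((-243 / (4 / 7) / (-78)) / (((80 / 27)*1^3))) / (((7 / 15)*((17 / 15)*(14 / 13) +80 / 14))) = 688905 / 1211648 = 0.57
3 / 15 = 1 / 5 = 0.20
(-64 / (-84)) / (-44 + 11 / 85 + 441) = 340 / 177219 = 0.00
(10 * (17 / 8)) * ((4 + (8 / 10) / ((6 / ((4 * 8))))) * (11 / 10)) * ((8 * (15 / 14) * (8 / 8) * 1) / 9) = 11594 / 63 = 184.03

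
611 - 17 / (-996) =608573 / 996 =611.02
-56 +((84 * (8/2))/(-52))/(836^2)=-127199093/2271412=-56.00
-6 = -6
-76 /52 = -19 /13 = -1.46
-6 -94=-100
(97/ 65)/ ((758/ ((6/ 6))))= 97/ 49270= 0.00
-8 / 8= -1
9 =9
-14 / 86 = -7 / 43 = -0.16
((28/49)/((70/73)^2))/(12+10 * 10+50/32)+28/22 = 219068754/171388525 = 1.28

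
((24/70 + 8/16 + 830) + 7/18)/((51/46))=12044548/16065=749.74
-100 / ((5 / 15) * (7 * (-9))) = 100 / 21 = 4.76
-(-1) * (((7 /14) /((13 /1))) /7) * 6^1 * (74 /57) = 0.04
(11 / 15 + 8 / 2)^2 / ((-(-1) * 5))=5041 / 1125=4.48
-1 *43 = -43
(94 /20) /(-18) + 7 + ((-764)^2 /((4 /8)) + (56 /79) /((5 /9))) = 16600428211 /14220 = 1167400.01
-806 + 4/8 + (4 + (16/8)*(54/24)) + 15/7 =-5564/7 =-794.86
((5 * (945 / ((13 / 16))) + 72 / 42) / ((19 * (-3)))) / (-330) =88226 / 285285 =0.31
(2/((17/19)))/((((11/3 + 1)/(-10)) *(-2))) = 285/119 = 2.39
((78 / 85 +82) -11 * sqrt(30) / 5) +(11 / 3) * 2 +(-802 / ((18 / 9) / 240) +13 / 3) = -24517081 / 255 -11 * sqrt(30) / 5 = -96157.47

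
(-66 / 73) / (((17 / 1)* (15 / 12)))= -264 / 6205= -0.04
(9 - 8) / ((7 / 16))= 16 / 7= 2.29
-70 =-70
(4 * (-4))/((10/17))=-136/5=-27.20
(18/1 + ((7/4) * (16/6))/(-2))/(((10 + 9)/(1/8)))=47/456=0.10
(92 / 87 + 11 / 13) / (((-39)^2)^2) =2153 / 2616501771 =0.00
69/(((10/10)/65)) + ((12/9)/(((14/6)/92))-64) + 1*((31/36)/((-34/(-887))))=38522039/8568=4496.04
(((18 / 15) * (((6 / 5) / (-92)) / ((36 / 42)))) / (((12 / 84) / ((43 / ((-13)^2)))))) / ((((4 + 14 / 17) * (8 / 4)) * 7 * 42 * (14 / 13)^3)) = -9503 / 1035036800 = -0.00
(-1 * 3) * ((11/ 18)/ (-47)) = 11/ 282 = 0.04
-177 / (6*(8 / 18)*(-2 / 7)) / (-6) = -1239 / 32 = -38.72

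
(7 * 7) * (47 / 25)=2303 / 25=92.12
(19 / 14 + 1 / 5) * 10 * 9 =981 / 7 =140.14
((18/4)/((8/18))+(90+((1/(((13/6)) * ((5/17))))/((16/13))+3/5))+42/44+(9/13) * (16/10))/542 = 148809/775060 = 0.19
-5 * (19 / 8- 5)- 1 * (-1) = 113 / 8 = 14.12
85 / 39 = 2.18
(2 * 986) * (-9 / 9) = -1972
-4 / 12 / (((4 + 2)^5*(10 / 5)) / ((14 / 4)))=-7 / 93312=-0.00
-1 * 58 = -58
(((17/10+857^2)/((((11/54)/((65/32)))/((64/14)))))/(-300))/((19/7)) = -45226701/1100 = -41115.18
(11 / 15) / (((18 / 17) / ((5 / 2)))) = 187 / 108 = 1.73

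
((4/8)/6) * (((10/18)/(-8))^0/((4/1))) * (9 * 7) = 21/16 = 1.31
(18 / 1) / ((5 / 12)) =43.20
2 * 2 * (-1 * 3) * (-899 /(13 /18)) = 194184 /13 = 14937.23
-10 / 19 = -0.53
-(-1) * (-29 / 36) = -29 / 36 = -0.81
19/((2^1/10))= 95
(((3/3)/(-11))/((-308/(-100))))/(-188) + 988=988.00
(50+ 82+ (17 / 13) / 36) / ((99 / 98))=3027857 / 23166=130.70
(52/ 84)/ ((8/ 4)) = 13/ 42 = 0.31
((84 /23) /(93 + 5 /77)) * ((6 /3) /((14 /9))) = 4158 /82409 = 0.05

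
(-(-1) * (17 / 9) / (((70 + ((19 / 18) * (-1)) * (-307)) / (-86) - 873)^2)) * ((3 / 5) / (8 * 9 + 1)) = 13579056 / 673612646138285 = 0.00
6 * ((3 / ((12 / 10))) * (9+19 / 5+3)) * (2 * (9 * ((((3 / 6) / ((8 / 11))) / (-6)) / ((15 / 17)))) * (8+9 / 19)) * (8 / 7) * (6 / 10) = -3058011 / 950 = -3218.96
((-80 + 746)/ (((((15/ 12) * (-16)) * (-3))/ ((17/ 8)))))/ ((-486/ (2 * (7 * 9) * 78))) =-57239/ 120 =-476.99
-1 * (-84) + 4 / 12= 253 / 3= 84.33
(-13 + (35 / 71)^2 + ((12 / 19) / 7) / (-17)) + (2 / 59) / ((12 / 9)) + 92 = 106603251319 / 1344928718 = 79.26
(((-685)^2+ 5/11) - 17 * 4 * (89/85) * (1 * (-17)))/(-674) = -12936986/18535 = -697.98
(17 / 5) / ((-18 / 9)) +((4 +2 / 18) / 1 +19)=1927 / 90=21.41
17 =17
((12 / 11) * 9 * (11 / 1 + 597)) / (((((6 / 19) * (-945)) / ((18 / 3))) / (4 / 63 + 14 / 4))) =-427.69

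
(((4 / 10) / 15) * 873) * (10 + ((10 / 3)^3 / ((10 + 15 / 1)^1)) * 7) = 4268 / 9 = 474.22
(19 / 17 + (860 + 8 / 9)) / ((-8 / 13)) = -1714531 / 1224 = -1400.76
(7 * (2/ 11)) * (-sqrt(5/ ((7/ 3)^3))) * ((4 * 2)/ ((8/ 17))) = -102 * sqrt(105)/ 77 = -13.57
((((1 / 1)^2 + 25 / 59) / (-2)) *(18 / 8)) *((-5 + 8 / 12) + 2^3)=-693 / 118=-5.87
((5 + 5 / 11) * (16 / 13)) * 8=7680 / 143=53.71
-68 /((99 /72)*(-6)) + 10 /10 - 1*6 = 3.24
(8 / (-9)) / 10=-4 / 45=-0.09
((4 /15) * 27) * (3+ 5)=288 /5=57.60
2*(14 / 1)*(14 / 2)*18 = 3528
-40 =-40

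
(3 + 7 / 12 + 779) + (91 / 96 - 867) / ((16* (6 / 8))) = 818395 / 1152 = 710.41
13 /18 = 0.72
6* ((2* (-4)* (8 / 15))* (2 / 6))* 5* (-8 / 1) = 1024 / 3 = 341.33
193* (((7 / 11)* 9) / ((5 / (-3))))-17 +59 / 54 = -2017003 / 2970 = -679.13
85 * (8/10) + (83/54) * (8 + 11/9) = 39937/486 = 82.17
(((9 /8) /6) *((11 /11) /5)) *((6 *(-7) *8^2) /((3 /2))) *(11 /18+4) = -4648 /15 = -309.87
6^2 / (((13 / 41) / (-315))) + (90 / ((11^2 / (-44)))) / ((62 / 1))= -158546880 / 4433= -35765.14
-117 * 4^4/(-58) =14976/29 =516.41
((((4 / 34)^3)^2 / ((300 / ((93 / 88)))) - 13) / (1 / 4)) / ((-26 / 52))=690334472904 / 6637831475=104.00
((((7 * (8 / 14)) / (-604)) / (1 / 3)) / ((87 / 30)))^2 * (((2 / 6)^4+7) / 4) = 14200 / 172580769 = 0.00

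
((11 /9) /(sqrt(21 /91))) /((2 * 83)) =11 * sqrt(39) /4482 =0.02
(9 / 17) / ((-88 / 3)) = -27 / 1496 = -0.02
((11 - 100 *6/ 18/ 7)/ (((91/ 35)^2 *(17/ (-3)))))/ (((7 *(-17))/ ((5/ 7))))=16375/ 16752463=0.00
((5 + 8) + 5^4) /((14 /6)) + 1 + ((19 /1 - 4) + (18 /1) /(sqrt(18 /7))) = 3*sqrt(14) + 2026 /7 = 300.65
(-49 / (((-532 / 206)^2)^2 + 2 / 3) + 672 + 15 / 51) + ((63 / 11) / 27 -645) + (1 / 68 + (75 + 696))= 13639454882499131 / 17104145407140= 797.44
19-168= -149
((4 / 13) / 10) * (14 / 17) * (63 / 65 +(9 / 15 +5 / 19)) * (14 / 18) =443548 / 12282075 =0.04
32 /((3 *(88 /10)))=40 /33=1.21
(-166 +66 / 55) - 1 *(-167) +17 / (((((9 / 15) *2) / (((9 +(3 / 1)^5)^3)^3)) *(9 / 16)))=103216710861752453038082.20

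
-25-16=-41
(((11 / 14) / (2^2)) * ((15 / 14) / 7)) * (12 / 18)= 55 / 2744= 0.02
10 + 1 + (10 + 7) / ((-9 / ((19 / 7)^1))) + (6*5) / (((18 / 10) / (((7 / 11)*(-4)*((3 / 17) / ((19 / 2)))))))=1138210 / 223839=5.08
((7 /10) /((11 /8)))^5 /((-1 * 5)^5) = -17210368 /1572763671875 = -0.00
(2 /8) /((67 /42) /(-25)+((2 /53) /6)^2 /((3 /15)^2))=-4424175 /1111718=-3.98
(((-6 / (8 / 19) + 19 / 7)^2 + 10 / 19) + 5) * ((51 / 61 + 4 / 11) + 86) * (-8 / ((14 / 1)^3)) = -120800113781 / 3428359088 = -35.24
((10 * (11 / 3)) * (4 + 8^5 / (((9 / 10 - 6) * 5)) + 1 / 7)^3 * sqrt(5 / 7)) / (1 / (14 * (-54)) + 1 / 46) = -193525048481945364008 * sqrt(35) / 358938867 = -3189706471234.31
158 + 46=204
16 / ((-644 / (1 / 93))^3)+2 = 26854462282535 / 13427231141268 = 2.00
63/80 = 0.79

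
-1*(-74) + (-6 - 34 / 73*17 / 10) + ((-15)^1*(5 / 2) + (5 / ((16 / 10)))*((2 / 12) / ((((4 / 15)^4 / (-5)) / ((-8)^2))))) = -769227891 / 23360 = -32929.28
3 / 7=0.43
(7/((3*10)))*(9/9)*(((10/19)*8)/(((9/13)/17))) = 12376/513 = 24.12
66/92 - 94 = -4291/46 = -93.28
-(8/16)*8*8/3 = -32/3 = -10.67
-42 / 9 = -14 / 3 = -4.67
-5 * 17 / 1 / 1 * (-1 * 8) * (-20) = -13600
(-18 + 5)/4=-13/4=-3.25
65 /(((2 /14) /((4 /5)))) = 364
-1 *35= -35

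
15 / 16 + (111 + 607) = 11503 / 16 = 718.94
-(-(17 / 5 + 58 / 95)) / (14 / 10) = 381 / 133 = 2.86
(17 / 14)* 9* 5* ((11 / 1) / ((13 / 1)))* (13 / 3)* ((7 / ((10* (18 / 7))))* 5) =6545 / 24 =272.71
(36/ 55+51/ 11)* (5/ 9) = 97/ 33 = 2.94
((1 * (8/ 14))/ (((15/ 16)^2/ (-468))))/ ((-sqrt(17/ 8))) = 106496 * sqrt(34)/ 2975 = 208.73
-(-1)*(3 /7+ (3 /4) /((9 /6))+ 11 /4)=103 /28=3.68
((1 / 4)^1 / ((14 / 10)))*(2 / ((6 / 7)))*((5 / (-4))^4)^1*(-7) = -21875 / 3072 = -7.12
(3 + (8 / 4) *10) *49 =1127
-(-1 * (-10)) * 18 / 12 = -15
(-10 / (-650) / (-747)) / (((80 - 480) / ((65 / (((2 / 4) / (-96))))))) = -4 / 6225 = -0.00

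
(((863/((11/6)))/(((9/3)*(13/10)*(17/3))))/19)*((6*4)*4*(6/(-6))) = -4970880/46189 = -107.62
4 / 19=0.21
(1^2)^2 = 1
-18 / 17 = -1.06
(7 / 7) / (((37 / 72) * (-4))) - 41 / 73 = -2831 / 2701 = -1.05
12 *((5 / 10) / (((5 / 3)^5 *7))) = 1458 / 21875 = 0.07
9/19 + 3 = 66/19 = 3.47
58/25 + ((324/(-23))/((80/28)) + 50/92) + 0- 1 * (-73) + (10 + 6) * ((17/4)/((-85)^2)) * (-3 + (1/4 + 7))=81619/1150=70.97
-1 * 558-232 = -790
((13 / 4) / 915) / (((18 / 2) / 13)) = 169 / 32940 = 0.01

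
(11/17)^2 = 121/289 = 0.42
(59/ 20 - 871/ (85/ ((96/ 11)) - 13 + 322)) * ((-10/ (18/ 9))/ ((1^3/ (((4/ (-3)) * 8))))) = 1064168/ 91797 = 11.59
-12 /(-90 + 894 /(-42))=0.11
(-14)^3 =-2744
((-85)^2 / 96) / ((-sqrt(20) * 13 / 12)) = -15.53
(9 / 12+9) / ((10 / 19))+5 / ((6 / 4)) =2623 / 120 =21.86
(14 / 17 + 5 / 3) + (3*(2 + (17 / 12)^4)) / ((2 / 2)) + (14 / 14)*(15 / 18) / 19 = 20.62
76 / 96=19 / 24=0.79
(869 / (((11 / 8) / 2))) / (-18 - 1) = -1264 / 19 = -66.53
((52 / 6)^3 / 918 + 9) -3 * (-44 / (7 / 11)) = 18836911 / 86751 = 217.14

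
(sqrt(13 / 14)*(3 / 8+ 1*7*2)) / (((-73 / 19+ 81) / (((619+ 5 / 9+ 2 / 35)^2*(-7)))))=-4161818846477*sqrt(182) / 116371080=-482473.87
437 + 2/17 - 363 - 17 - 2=55.12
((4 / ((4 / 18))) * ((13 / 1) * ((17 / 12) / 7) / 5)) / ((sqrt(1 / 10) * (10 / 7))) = 663 * sqrt(10) / 100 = 20.97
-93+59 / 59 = -92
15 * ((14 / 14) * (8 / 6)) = 20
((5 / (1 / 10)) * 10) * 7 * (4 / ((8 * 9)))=1750 / 9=194.44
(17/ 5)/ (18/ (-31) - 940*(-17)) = 527/ 2476810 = 0.00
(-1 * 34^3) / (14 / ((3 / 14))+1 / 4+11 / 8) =-943296 / 1607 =-586.99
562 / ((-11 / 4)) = -2248 / 11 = -204.36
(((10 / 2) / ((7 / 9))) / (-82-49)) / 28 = -45 / 25676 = -0.00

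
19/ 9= 2.11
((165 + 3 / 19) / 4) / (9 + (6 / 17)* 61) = 8891 / 6574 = 1.35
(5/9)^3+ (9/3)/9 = 368/729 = 0.50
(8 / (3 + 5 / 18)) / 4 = 0.61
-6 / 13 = -0.46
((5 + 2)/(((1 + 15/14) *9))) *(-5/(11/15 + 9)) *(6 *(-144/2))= 176400/2117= 83.33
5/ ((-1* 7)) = -5/ 7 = -0.71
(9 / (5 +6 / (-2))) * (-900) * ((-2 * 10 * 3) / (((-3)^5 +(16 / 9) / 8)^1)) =-1000.92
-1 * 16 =-16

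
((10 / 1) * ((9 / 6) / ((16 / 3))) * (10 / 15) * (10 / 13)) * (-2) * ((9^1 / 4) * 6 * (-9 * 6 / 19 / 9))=6075 / 494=12.30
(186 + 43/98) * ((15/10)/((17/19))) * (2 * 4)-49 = 2042077/833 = 2451.47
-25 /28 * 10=-125 /14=-8.93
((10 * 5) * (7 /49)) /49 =50 /343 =0.15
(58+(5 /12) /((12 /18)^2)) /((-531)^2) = 943 /4511376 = 0.00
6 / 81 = 2 / 27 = 0.07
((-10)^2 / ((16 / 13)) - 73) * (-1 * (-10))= 165 / 2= 82.50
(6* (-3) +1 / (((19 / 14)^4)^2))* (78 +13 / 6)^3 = -16927971115622635081 / 1834224808428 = -9228951.13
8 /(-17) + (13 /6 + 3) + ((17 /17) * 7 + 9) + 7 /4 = 4579 /204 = 22.45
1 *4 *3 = 12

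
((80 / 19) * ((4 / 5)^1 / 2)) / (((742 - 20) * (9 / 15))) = 80 / 20577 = 0.00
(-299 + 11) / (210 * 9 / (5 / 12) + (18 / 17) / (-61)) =-16592 / 261323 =-0.06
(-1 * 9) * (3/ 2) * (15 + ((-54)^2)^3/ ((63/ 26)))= -1934003083923/ 14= -138143077423.07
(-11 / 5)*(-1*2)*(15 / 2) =33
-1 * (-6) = 6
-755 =-755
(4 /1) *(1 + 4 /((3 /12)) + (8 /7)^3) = 25372 /343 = 73.97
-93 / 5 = -18.60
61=61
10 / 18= 5 / 9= 0.56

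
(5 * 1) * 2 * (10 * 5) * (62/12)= 7750/3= 2583.33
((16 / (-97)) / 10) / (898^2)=-2 / 97776485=-0.00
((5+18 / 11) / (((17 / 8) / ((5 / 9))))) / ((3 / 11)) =2920 / 459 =6.36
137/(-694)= -137/694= -0.20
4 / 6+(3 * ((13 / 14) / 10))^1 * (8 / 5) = 584 / 525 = 1.11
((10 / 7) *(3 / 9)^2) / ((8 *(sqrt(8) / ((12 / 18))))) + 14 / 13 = 5 *sqrt(2) / 1512 + 14 / 13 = 1.08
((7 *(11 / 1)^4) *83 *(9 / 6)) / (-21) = -1215203 / 2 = -607601.50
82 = 82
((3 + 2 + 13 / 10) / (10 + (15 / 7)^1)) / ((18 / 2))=49 / 850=0.06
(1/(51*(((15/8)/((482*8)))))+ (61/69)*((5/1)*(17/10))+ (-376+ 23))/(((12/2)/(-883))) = 9482207641/211140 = 44909.57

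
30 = 30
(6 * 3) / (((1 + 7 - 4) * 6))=3 / 4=0.75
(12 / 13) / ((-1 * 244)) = -3 / 793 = -0.00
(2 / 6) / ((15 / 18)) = 2 / 5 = 0.40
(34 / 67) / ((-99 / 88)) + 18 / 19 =5686 / 11457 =0.50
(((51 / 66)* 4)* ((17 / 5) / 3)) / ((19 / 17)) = 9826 / 3135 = 3.13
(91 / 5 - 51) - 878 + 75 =-4179 / 5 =-835.80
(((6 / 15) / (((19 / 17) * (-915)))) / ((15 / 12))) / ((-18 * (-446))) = -34 / 872292375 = -0.00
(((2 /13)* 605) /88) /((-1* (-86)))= 55 /4472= 0.01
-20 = -20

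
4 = 4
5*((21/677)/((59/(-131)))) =-13755/39943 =-0.34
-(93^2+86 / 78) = -337354 / 39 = -8650.10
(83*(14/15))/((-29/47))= -54614/435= -125.55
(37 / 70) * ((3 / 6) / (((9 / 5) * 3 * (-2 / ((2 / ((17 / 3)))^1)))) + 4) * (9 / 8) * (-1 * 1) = -45103 / 19040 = -2.37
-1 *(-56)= 56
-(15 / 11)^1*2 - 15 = -195 / 11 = -17.73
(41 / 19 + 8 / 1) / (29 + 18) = 0.22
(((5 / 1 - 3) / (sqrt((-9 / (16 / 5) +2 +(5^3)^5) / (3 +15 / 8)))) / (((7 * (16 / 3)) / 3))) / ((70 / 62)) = 279 * sqrt(38085937498986) / 957031249974520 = 0.00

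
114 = 114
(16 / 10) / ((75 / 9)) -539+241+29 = -268.81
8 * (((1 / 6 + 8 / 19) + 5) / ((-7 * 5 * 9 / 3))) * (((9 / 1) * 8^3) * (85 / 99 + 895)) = -3305795584 / 1881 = -1757467.08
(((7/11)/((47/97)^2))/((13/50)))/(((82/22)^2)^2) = 4383182650/81147378637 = 0.05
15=15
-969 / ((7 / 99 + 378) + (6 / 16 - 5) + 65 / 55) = -767448 / 296705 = -2.59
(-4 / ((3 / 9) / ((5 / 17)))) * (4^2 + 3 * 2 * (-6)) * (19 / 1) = 22800 / 17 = 1341.18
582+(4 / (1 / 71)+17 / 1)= 883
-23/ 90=-0.26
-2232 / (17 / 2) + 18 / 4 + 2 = -8707 / 34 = -256.09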